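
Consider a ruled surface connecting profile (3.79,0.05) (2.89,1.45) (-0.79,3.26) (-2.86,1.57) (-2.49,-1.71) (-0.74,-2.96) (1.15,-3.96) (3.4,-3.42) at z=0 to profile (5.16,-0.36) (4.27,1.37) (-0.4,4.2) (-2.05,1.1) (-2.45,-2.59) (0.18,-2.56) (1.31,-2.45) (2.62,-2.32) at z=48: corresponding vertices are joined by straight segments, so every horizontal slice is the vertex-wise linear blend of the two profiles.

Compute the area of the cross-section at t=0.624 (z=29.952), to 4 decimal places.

Cross-section at t=0.624: each vertex is (1-t)·p0[i] + t·p1[i].
  v1: (1-0.624)·(3.79,0.05) + 0.624·(5.16,-0.36) = (4.6449,-0.2058)
  v2: (1-0.624)·(2.89,1.45) + 0.624·(4.27,1.37) = (3.7511,1.4001)
  v3: (1-0.624)·(-0.79,3.26) + 0.624·(-0.4,4.2) = (-0.5466,3.8466)
  v4: (1-0.624)·(-2.86,1.57) + 0.624·(-2.05,1.1) = (-2.3546,1.2767)
  v5: (1-0.624)·(-2.49,-1.71) + 0.624·(-2.45,-2.59) = (-2.4650,-2.2591)
  v6: (1-0.624)·(-0.74,-2.96) + 0.624·(0.18,-2.56) = (-0.1659,-2.7104)
  v7: (1-0.624)·(1.15,-3.96) + 0.624·(1.31,-2.45) = (1.2498,-3.0178)
  v8: (1-0.624)·(3.4,-3.42) + 0.624·(2.62,-2.32) = (2.9133,-2.7336)
Shoelace sum Σ(x_i·y_{i+1} − x_{i+1}·y_i):
  i=1: 4.6449·1.4001 − 3.7511·-0.2058 = +7.2753 (running +7.2753)
  i=2: 3.7511·3.8466 − -0.5466·1.4001 = +15.1942 (running +22.4696)
  i=3: -0.5466·1.2767 − -2.3546·3.8466 = +8.3591 (running +30.8286)
  i=4: -2.3546·-2.2591 − -2.4650·1.2767 = +8.4664 (running +39.2950)
  i=5: -2.4650·-2.7104 − -0.1659·-2.2591 = +6.3064 (running +45.6014)
  i=6: -0.1659·-3.0178 − 1.2498·-2.7104 = +3.8883 (running +49.4897)
  i=7: 1.2498·-2.7336 − 2.9133·-3.0178 = +5.3750 (running +54.8647)
  i=8: 2.9133·-0.2058 − 4.6449·-2.7336 = +12.0976 (running +66.9623)
Area = |Σ|/2 = |66.9623|/2 = 33.4812

Area at t=0.624: 33.4812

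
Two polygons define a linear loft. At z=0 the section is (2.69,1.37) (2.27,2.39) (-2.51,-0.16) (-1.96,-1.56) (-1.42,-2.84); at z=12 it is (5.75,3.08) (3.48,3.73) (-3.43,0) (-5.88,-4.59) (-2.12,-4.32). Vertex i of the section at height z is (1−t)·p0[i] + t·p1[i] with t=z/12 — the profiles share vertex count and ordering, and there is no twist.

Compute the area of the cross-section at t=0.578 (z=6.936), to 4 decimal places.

Area at t=0.578: 24.0334

Cross-section at t=0.578: each vertex is (1-t)·p0[i] + t·p1[i].
  v1: (1-0.578)·(2.69,1.37) + 0.578·(5.75,3.08) = (4.4587,2.3584)
  v2: (1-0.578)·(2.27,2.39) + 0.578·(3.48,3.73) = (2.9694,3.1645)
  v3: (1-0.578)·(-2.51,-0.16) + 0.578·(-3.43,0) = (-3.0418,-0.0675)
  v4: (1-0.578)·(-1.96,-1.56) + 0.578·(-5.88,-4.59) = (-4.2258,-3.3113)
  v5: (1-0.578)·(-1.42,-2.84) + 0.578·(-2.12,-4.32) = (-1.8246,-3.6954)
Shoelace sum Σ(x_i·y_{i+1} − x_{i+1}·y_i):
  i=1: 4.4587·3.1645 − 2.9694·2.3584 = +7.1067 (running +7.1067)
  i=2: 2.9694·-0.0675 − -3.0418·3.1645 = +9.4252 (running +16.5319)
  i=3: -3.0418·-3.3113 − -4.2258·-0.0675 = +9.7870 (running +26.3189)
  i=4: -4.2258·-3.6954 − -1.8246·-3.3113 = +9.5742 (running +35.8930)
  i=5: -1.8246·2.3584 − 4.4587·-3.6954 = +12.1737 (running +48.0667)
Area = |Σ|/2 = |48.0667|/2 = 24.0334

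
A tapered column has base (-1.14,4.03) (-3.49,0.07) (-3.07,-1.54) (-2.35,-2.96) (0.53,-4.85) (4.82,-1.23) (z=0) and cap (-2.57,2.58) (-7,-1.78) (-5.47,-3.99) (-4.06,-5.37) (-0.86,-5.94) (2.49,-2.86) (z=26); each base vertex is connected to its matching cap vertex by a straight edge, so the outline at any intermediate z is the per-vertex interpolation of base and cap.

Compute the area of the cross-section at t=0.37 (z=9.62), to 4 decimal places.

Area at t=0.37: 41.1231

Cross-section at t=0.37: each vertex is (1-t)·p0[i] + t·p1[i].
  v1: (1-0.37)·(-1.14,4.03) + 0.37·(-2.57,2.58) = (-1.6691,3.4935)
  v2: (1-0.37)·(-3.49,0.07) + 0.37·(-7,-1.78) = (-4.7887,-0.6145)
  v3: (1-0.37)·(-3.07,-1.54) + 0.37·(-5.47,-3.99) = (-3.9580,-2.4465)
  v4: (1-0.37)·(-2.35,-2.96) + 0.37·(-4.06,-5.37) = (-2.9827,-3.8517)
  v5: (1-0.37)·(0.53,-4.85) + 0.37·(-0.86,-5.94) = (0.0157,-5.2533)
  v6: (1-0.37)·(4.82,-1.23) + 0.37·(2.49,-2.86) = (3.9579,-1.8331)
Shoelace sum Σ(x_i·y_{i+1} − x_{i+1}·y_i):
  i=1: -1.6691·-0.6145 − -4.7887·3.4935 = +17.7550 (running +17.7550)
  i=2: -4.7887·-2.4465 − -3.9580·-0.6145 = +9.2834 (running +27.0383)
  i=3: -3.9580·-3.8517 − -2.9827·-2.4465 = +7.9479 (running +34.9862)
  i=4: -2.9827·-5.2533 − 0.0157·-3.8517 = +15.7295 (running +50.7157)
  i=5: 0.0157·-1.8331 − 3.9579·-5.2533 = +20.7633 (running +71.4789)
  i=6: 3.9579·3.4935 − -1.6691·-1.8331 = +10.7673 (running +82.2462)
Area = |Σ|/2 = |82.2462|/2 = 41.1231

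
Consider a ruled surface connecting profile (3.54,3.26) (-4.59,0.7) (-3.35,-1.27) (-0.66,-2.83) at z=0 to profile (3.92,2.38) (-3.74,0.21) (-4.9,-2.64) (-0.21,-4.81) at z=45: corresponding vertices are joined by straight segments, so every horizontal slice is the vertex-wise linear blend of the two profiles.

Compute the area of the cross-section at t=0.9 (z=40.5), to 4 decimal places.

Area at t=0.9: 29.8843

Cross-section at t=0.9: each vertex is (1-t)·p0[i] + t·p1[i].
  v1: (1-0.9)·(3.54,3.26) + 0.9·(3.92,2.38) = (3.8820,2.4680)
  v2: (1-0.9)·(-4.59,0.7) + 0.9·(-3.74,0.21) = (-3.8250,0.2590)
  v3: (1-0.9)·(-3.35,-1.27) + 0.9·(-4.9,-2.64) = (-4.7450,-2.5030)
  v4: (1-0.9)·(-0.66,-2.83) + 0.9·(-0.21,-4.81) = (-0.2550,-4.6120)
Shoelace sum Σ(x_i·y_{i+1} − x_{i+1}·y_i):
  i=1: 3.8820·0.2590 − -3.8250·2.4680 = +10.4455 (running +10.4455)
  i=2: -3.8250·-2.5030 − -4.7450·0.2590 = +10.8029 (running +21.2485)
  i=3: -4.7450·-4.6120 − -0.2550·-2.5030 = +21.2457 (running +42.4941)
  i=4: -0.2550·2.4680 − 3.8820·-4.6120 = +17.2744 (running +59.7686)
Area = |Σ|/2 = |59.7686|/2 = 29.8843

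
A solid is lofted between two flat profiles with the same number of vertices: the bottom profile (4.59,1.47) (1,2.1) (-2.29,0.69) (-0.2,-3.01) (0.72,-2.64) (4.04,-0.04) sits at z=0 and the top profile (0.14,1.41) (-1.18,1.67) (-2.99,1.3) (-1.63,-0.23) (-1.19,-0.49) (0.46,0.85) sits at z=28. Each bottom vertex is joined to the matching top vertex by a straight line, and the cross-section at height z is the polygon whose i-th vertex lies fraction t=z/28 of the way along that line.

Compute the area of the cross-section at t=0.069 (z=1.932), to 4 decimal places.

Cross-section at t=0.069: each vertex is (1-t)·p0[i] + t·p1[i].
  v1: (1-0.069)·(4.59,1.47) + 0.069·(0.14,1.41) = (4.2830,1.4659)
  v2: (1-0.069)·(1,2.1) + 0.069·(-1.18,1.67) = (0.8496,2.0703)
  v3: (1-0.069)·(-2.29,0.69) + 0.069·(-2.99,1.3) = (-2.3383,0.7321)
  v4: (1-0.069)·(-0.2,-3.01) + 0.069·(-1.63,-0.23) = (-0.2987,-2.8182)
  v5: (1-0.069)·(0.72,-2.64) + 0.069·(-1.19,-0.49) = (0.5882,-2.4917)
  v6: (1-0.069)·(4.04,-0.04) + 0.069·(0.46,0.85) = (3.7930,0.0214)
Shoelace sum Σ(x_i·y_{i+1} − x_{i+1}·y_i):
  i=1: 4.2830·2.0703 − 0.8496·1.4659 = +7.6218 (running +7.6218)
  i=2: 0.8496·0.7321 − -2.3383·2.0703 = +5.4630 (running +13.0848)
  i=3: -2.3383·-2.8182 − -0.2987·0.7321 = +6.8084 (running +19.8932)
  i=4: -0.2987·-2.4917 − 0.5882·-2.8182 = +2.4019 (running +22.2950)
  i=5: 0.5882·0.0214 − 3.7930·-2.4917 = +9.4634 (running +31.7584)
  i=6: 3.7930·1.4659 − 4.2830·0.0214 = +5.4683 (running +37.2267)
Area = |Σ|/2 = |37.2267|/2 = 18.6133

Area at t=0.069: 18.6133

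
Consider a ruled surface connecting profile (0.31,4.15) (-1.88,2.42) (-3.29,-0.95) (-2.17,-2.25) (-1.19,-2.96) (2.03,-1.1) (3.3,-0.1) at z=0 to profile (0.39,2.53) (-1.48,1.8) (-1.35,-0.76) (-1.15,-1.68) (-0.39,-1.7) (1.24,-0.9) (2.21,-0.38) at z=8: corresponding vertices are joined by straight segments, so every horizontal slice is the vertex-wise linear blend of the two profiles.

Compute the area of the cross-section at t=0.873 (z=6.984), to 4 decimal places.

Area at t=0.873: 11.8144

Cross-section at t=0.873: each vertex is (1-t)·p0[i] + t·p1[i].
  v1: (1-0.873)·(0.31,4.15) + 0.873·(0.39,2.53) = (0.3798,2.7357)
  v2: (1-0.873)·(-1.88,2.42) + 0.873·(-1.48,1.8) = (-1.5308,1.8787)
  v3: (1-0.873)·(-3.29,-0.95) + 0.873·(-1.35,-0.76) = (-1.5964,-0.7841)
  v4: (1-0.873)·(-2.17,-2.25) + 0.873·(-1.15,-1.68) = (-1.2795,-1.7524)
  v5: (1-0.873)·(-1.19,-2.96) + 0.873·(-0.39,-1.7) = (-0.4916,-1.8600)
  v6: (1-0.873)·(2.03,-1.1) + 0.873·(1.24,-0.9) = (1.3403,-0.9254)
  v7: (1-0.873)·(3.3,-0.1) + 0.873·(2.21,-0.38) = (2.3484,-0.3444)
Shoelace sum Σ(x_i·y_{i+1} − x_{i+1}·y_i):
  i=1: 0.3798·1.8787 − -1.5308·2.7357 = +4.9015 (running +4.9015)
  i=2: -1.5308·-0.7841 − -1.5964·1.8787 = +4.1995 (running +9.1010)
  i=3: -1.5964·-1.7524 − -1.2795·-0.7841 = +1.7942 (running +10.8952)
  i=4: -1.2795·-1.8600 − -0.4916·-1.7524 = +1.5185 (running +12.4137)
  i=5: -0.4916·-0.9254 − 1.3403·-1.8600 = +2.9480 (running +15.3616)
  i=6: 1.3403·-0.3444 − 2.3484·-0.9254 = +1.7116 (running +17.0732)
  i=7: 2.3484·2.7357 − 0.3798·-0.3444 = +6.5555 (running +23.6287)
Area = |Σ|/2 = |23.6287|/2 = 11.8144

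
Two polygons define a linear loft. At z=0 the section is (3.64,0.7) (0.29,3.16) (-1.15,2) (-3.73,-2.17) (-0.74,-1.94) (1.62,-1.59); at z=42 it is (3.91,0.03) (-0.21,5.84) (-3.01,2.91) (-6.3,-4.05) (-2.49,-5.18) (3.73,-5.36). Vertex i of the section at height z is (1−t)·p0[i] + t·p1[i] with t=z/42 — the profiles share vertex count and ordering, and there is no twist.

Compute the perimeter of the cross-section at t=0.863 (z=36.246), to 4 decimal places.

Perimeter at t=0.863: 32.2425

Cross-section at t=0.863: each vertex is (1-t)·p0[i] + t·p1[i].
  v1: (1-0.863)·(3.64,0.7) + 0.863·(3.91,0.03) = (3.8730,0.1218)
  v2: (1-0.863)·(0.29,3.16) + 0.863·(-0.21,5.84) = (-0.1415,5.4728)
  v3: (1-0.863)·(-1.15,2) + 0.863·(-3.01,2.91) = (-2.7552,2.7853)
  v4: (1-0.863)·(-3.73,-2.17) + 0.863·(-6.3,-4.05) = (-5.9479,-3.7924)
  v5: (1-0.863)·(-0.74,-1.94) + 0.863·(-2.49,-5.18) = (-2.2502,-4.7361)
  v6: (1-0.863)·(1.62,-1.59) + 0.863·(3.73,-5.36) = (3.4409,-4.8435)
Perimeter = Σ |v_{i+1} − v_i|:
  edge 1→2: √(-4.0145² + 5.3510²) = 6.6895 (running 6.6895)
  edge 2→3: √(-2.6137² + -2.6875²) = 3.7489 (running 10.4384)
  edge 3→4: √(-3.1927² + -6.5778²) = 7.3117 (running 17.7501)
  edge 4→5: √(3.6977² + -0.9437²) = 3.8162 (running 21.5663)
  edge 5→6: √(5.6912² + -0.1074²) = 5.6922 (running 27.2585)
  edge 6→1: √(0.4321² + 4.9653²) = 4.9841 (running 32.2425)
Perimeter = 32.2425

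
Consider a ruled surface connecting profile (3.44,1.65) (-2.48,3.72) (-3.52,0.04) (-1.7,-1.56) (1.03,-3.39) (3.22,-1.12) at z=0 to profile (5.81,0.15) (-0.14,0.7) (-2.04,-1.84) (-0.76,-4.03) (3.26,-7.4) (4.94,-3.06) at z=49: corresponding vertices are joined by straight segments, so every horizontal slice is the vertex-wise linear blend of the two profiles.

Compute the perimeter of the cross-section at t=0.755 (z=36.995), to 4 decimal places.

Perimeter at t=0.755: 23.9672

Cross-section at t=0.755: each vertex is (1-t)·p0[i] + t·p1[i].
  v1: (1-0.755)·(3.44,1.65) + 0.755·(5.81,0.15) = (5.2294,0.5175)
  v2: (1-0.755)·(-2.48,3.72) + 0.755·(-0.14,0.7) = (-0.7133,1.4399)
  v3: (1-0.755)·(-3.52,0.04) + 0.755·(-2.04,-1.84) = (-2.4026,-1.3794)
  v4: (1-0.755)·(-1.7,-1.56) + 0.755·(-0.76,-4.03) = (-0.9903,-3.4249)
  v5: (1-0.755)·(1.03,-3.39) + 0.755·(3.26,-7.4) = (2.7136,-6.4176)
  v6: (1-0.755)·(3.22,-1.12) + 0.755·(4.94,-3.06) = (4.5186,-2.5847)
Perimeter = Σ |v_{i+1} − v_i|:
  edge 1→2: √(-5.9427² + 0.9224²) = 6.0138 (running 6.0138)
  edge 2→3: √(-1.6893² + -2.8193²) = 3.2867 (running 9.3005)
  edge 3→4: √(1.4123² + -2.0455²) = 2.4857 (running 11.7861)
  edge 4→5: √(3.7039² + -2.9927²) = 4.7619 (running 16.5480)
  edge 5→6: √(1.8050² + 3.8329²) = 4.2366 (running 20.7846)
  edge 6→1: √(0.7107² + 3.1022²) = 3.1826 (running 23.9672)
Perimeter = 23.9672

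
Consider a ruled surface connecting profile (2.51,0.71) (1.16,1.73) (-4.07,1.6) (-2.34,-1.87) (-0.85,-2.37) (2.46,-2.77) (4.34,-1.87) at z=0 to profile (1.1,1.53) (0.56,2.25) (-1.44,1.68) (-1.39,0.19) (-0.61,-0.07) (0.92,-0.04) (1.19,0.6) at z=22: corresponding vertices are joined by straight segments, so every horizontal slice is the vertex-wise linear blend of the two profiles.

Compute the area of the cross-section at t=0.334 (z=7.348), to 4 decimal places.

Area at t=0.334: 16.9781

Cross-section at t=0.334: each vertex is (1-t)·p0[i] + t·p1[i].
  v1: (1-0.334)·(2.51,0.71) + 0.334·(1.1,1.53) = (2.0391,0.9839)
  v2: (1-0.334)·(1.16,1.73) + 0.334·(0.56,2.25) = (0.9596,1.9037)
  v3: (1-0.334)·(-4.07,1.6) + 0.334·(-1.44,1.68) = (-3.1916,1.6267)
  v4: (1-0.334)·(-2.34,-1.87) + 0.334·(-1.39,0.19) = (-2.0227,-1.1820)
  v5: (1-0.334)·(-0.85,-2.37) + 0.334·(-0.61,-0.07) = (-0.7698,-1.6018)
  v6: (1-0.334)·(2.46,-2.77) + 0.334·(0.92,-0.04) = (1.9456,-1.8582)
  v7: (1-0.334)·(4.34,-1.87) + 0.334·(1.19,0.6) = (3.2879,-1.0450)
Shoelace sum Σ(x_i·y_{i+1} − x_{i+1}·y_i):
  i=1: 2.0391·1.9037 − 0.9596·0.9839 = +2.9376 (running +2.9376)
  i=2: 0.9596·1.6267 − -3.1916·1.9037 = +7.6367 (running +10.5743)
  i=3: -3.1916·-1.1820 − -2.0227·1.6267 = +7.0627 (running +17.6370)
  i=4: -2.0227·-1.6018 − -0.7698·-1.1820 = +2.3300 (running +19.9671)
  i=5: -0.7698·-1.8582 − 1.9456·-1.6018 = +4.5470 (running +24.5141)
  i=6: 1.9456·-1.0450 − 3.2879·-1.8582 = +4.0763 (running +28.5904)
  i=7: 3.2879·0.9839 − 2.0391·-1.0450 = +5.3658 (running +33.9561)
Area = |Σ|/2 = |33.9561|/2 = 16.9781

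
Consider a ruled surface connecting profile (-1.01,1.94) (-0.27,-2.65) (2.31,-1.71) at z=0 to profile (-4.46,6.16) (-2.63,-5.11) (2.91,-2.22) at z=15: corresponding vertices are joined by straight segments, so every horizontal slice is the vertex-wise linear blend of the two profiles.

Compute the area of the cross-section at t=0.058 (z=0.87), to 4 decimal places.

Cross-section at t=0.058: each vertex is (1-t)·p0[i] + t·p1[i].
  v1: (1-0.058)·(-1.01,1.94) + 0.058·(-4.46,6.16) = (-1.2101,2.1848)
  v2: (1-0.058)·(-0.27,-2.65) + 0.058·(-2.63,-5.11) = (-0.4069,-2.7927)
  v3: (1-0.058)·(2.31,-1.71) + 0.058·(2.91,-2.22) = (2.3448,-1.7396)
Shoelace sum Σ(x_i·y_{i+1} − x_{i+1}·y_i):
  i=1: -1.2101·-2.7927 − -0.4069·2.1848 = +4.2684 (running +4.2684)
  i=2: -0.4069·-1.7396 − 2.3448·-2.7927 = +7.2561 (running +11.5244)
  i=3: 2.3448·2.1848 − -1.2101·-1.7396 = +3.0178 (running +14.5422)
Area = |Σ|/2 = |14.5422|/2 = 7.2711

Area at t=0.058: 7.2711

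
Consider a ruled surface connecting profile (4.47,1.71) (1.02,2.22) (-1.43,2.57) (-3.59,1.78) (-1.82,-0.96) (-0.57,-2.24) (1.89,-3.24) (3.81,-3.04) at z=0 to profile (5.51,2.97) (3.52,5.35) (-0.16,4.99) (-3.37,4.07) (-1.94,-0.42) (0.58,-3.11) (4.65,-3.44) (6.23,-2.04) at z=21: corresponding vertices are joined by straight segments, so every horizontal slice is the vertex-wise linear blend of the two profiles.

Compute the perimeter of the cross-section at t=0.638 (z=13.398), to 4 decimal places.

Cross-section at t=0.638: each vertex is (1-t)·p0[i] + t·p1[i].
  v1: (1-0.638)·(4.47,1.71) + 0.638·(5.51,2.97) = (5.1335,2.5139)
  v2: (1-0.638)·(1.02,2.22) + 0.638·(3.52,5.35) = (2.6150,4.2169)
  v3: (1-0.638)·(-1.43,2.57) + 0.638·(-0.16,4.99) = (-0.6197,4.1140)
  v4: (1-0.638)·(-3.59,1.78) + 0.638·(-3.37,4.07) = (-3.4496,3.2410)
  v5: (1-0.638)·(-1.82,-0.96) + 0.638·(-1.94,-0.42) = (-1.8966,-0.6155)
  v6: (1-0.638)·(-0.57,-2.24) + 0.638·(0.58,-3.11) = (0.1637,-2.7951)
  v7: (1-0.638)·(1.89,-3.24) + 0.638·(4.65,-3.44) = (3.6509,-3.3676)
  v8: (1-0.638)·(3.81,-3.04) + 0.638·(6.23,-2.04) = (5.3540,-2.4020)
Perimeter = Σ |v_{i+1} − v_i|:
  edge 1→2: √(-2.5185² + 1.7031²) = 3.0403 (running 3.0403)
  edge 2→3: √(-3.2347² + -0.1030²) = 3.2364 (running 6.2767)
  edge 3→4: √(-2.8299² + -0.8729²) = 2.9615 (running 9.2381)
  edge 4→5: √(1.5531² + -3.8565²) = 4.1575 (running 13.3956)
  edge 5→6: √(2.0603² + -2.1796²) = 2.9992 (running 16.3948)
  edge 6→7: √(3.4872² + -0.5725²) = 3.5339 (running 19.9287)
  edge 7→8: √(1.7031² + 0.9656²) = 1.9578 (running 21.8865)
  edge 8→1: √(-0.2204² + 4.9159²) = 4.9208 (running 26.8073)
Perimeter = 26.8073

Perimeter at t=0.638: 26.8073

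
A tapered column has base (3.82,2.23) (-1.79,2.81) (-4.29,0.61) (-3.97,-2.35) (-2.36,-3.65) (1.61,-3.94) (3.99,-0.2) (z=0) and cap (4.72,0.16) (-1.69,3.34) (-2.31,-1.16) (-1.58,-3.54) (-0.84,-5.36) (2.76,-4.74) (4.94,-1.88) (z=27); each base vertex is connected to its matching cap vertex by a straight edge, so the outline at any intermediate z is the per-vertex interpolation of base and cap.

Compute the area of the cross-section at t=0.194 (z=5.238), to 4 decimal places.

Cross-section at t=0.194: each vertex is (1-t)·p0[i] + t·p1[i].
  v1: (1-0.194)·(3.82,2.23) + 0.194·(4.72,0.16) = (3.9946,1.8284)
  v2: (1-0.194)·(-1.79,2.81) + 0.194·(-1.69,3.34) = (-1.7706,2.9128)
  v3: (1-0.194)·(-4.29,0.61) + 0.194·(-2.31,-1.16) = (-3.9059,0.2666)
  v4: (1-0.194)·(-3.97,-2.35) + 0.194·(-1.58,-3.54) = (-3.5063,-2.5809)
  v5: (1-0.194)·(-2.36,-3.65) + 0.194·(-0.84,-5.36) = (-2.0651,-3.9817)
  v6: (1-0.194)·(1.61,-3.94) + 0.194·(2.76,-4.74) = (1.8331,-4.0952)
  v7: (1-0.194)·(3.99,-0.2) + 0.194·(4.94,-1.88) = (4.1743,-0.5259)
Shoelace sum Σ(x_i·y_{i+1} − x_{i+1}·y_i):
  i=1: 3.9946·2.9128 − -1.7706·1.8284 = +14.8730 (running +14.8730)
  i=2: -1.7706·0.2666 − -3.9059·2.9128 = +10.9050 (running +25.7780)
  i=3: -3.9059·-2.5809 − -3.5063·0.2666 = +11.0154 (running +36.7934)
  i=4: -3.5063·-3.9817 − -2.0651·-2.5809 = +8.6315 (running +45.4249)
  i=5: -2.0651·-4.0952 − 1.8331·-3.9817 = +15.7560 (running +61.1809)
  i=6: 1.8331·-0.5259 − 4.1743·-4.0952 = +16.1305 (running +77.3115)
  i=7: 4.1743·1.8284 − 3.9946·-0.5259 = +9.7332 (running +87.0447)
Area = |Σ|/2 = |87.0447|/2 = 43.5223

Area at t=0.194: 43.5223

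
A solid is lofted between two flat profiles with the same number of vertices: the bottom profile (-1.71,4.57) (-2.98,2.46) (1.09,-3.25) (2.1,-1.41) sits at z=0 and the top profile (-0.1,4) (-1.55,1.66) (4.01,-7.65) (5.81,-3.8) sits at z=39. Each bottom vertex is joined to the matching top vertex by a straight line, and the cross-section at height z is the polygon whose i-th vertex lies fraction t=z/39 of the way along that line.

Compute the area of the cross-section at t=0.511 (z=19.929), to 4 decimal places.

Area at t=0.511: 22.4067

Cross-section at t=0.511: each vertex is (1-t)·p0[i] + t·p1[i].
  v1: (1-0.511)·(-1.71,4.57) + 0.511·(-0.1,4) = (-0.8873,4.2787)
  v2: (1-0.511)·(-2.98,2.46) + 0.511·(-1.55,1.66) = (-2.2493,2.0512)
  v3: (1-0.511)·(1.09,-3.25) + 0.511·(4.01,-7.65) = (2.5821,-5.4984)
  v4: (1-0.511)·(2.1,-1.41) + 0.511·(5.81,-3.8) = (3.9958,-2.6313)
Shoelace sum Σ(x_i·y_{i+1} − x_{i+1}·y_i):
  i=1: -0.8873·2.0512 − -2.2493·4.2787 = +7.8040 (running +7.8040)
  i=2: -2.2493·-5.4984 − 2.5821·2.0512 = +7.0709 (running +14.8750)
  i=3: 2.5821·-2.6313 − 3.9958·-5.4984 = +15.1763 (running +30.0512)
  i=4: 3.9958·4.2787 − -0.8873·-2.6313 = +14.7623 (running +44.8135)
Area = |Σ|/2 = |44.8135|/2 = 22.4067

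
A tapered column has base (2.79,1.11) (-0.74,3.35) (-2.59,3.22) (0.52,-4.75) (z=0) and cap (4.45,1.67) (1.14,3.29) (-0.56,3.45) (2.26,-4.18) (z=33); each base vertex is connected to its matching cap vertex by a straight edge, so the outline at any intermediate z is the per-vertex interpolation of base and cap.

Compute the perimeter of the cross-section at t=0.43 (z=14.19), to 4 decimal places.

Cross-section at t=0.43: each vertex is (1-t)·p0[i] + t·p1[i].
  v1: (1-0.43)·(2.79,1.11) + 0.43·(4.45,1.67) = (3.5038,1.3508)
  v2: (1-0.43)·(-0.74,3.35) + 0.43·(1.14,3.29) = (0.0684,3.3242)
  v3: (1-0.43)·(-2.59,3.22) + 0.43·(-0.56,3.45) = (-1.7171,3.3189)
  v4: (1-0.43)·(0.52,-4.75) + 0.43·(2.26,-4.18) = (1.2682,-4.5049)
Perimeter = Σ |v_{i+1} − v_i|:
  edge 1→2: √(-3.4354² + 1.9734²) = 3.9619 (running 3.9619)
  edge 2→3: √(-1.7855² + -0.0053²) = 1.7855 (running 5.7474)
  edge 3→4: √(2.9853² + -7.8238²) = 8.3740 (running 14.1214)
  edge 4→1: √(2.2356² + 5.8557²) = 6.2679 (running 20.3893)
Perimeter = 20.3893

Perimeter at t=0.43: 20.3893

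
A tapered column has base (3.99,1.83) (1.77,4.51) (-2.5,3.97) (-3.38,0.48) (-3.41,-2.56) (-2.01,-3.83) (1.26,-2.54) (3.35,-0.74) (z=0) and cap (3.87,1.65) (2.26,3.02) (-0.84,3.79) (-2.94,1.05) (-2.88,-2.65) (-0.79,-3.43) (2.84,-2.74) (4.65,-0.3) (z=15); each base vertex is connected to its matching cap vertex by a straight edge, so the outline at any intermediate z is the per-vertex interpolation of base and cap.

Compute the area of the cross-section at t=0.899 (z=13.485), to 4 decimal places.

Cross-section at t=0.899: each vertex is (1-t)·p0[i] + t·p1[i].
  v1: (1-0.899)·(3.99,1.83) + 0.899·(3.87,1.65) = (3.8821,1.6682)
  v2: (1-0.899)·(1.77,4.51) + 0.899·(2.26,3.02) = (2.2105,3.1705)
  v3: (1-0.899)·(-2.5,3.97) + 0.899·(-0.84,3.79) = (-1.0077,3.8082)
  v4: (1-0.899)·(-3.38,0.48) + 0.899·(-2.94,1.05) = (-2.9844,0.9924)
  v5: (1-0.899)·(-3.41,-2.56) + 0.899·(-2.88,-2.65) = (-2.9335,-2.6409)
  v6: (1-0.899)·(-2.01,-3.83) + 0.899·(-0.79,-3.43) = (-0.9132,-3.4704)
  v7: (1-0.899)·(1.26,-2.54) + 0.899·(2.84,-2.74) = (2.6804,-2.7198)
  v8: (1-0.899)·(3.35,-0.74) + 0.899·(4.65,-0.3) = (4.5187,-0.3444)
Shoelace sum Σ(x_i·y_{i+1} − x_{i+1}·y_i):
  i=1: 3.8821·3.1705 − 2.2105·1.6682 = +8.6207 (running +8.6207)
  i=2: 2.2105·3.8082 − -1.0077·3.1705 = +11.6128 (running +20.2335)
  i=3: -1.0077·0.9924 − -2.9844·3.8082 = +10.3653 (running +30.5987)
  i=4: -2.9844·-2.6409 − -2.9335·0.9924 = +10.7930 (running +41.3917)
  i=5: -2.9335·-3.4704 − -0.9132·-2.6409 = +7.7688 (running +49.1605)
  i=6: -0.9132·-2.7198 − 2.6804·-3.4704 = +11.7859 (running +60.9464)
  i=7: 2.6804·-0.3444 − 4.5187·-2.7198 = +11.3667 (running +72.3131)
  i=8: 4.5187·1.6682 − 3.8821·-0.3444 = +8.8752 (running +81.1883)
Area = |Σ|/2 = |81.1883|/2 = 40.5941

Area at t=0.899: 40.5941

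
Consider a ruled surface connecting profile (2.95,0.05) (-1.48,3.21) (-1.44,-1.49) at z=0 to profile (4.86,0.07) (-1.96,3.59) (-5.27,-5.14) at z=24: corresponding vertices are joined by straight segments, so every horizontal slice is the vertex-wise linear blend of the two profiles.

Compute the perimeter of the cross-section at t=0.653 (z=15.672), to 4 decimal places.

Perimeter at t=0.653: 23.5658

Cross-section at t=0.653: each vertex is (1-t)·p0[i] + t·p1[i].
  v1: (1-0.653)·(2.95,0.05) + 0.653·(4.86,0.07) = (4.1972,0.0631)
  v2: (1-0.653)·(-1.48,3.21) + 0.653·(-1.96,3.59) = (-1.7934,3.4581)
  v3: (1-0.653)·(-1.44,-1.49) + 0.653·(-5.27,-5.14) = (-3.9410,-3.8735)
Perimeter = Σ |v_{i+1} − v_i|:
  edge 1→2: √(-5.9907² + 3.3951²) = 6.8858 (running 6.8858)
  edge 2→3: √(-2.1475² + -7.3316²) = 7.6396 (running 14.5255)
  edge 3→1: √(8.1382² + 3.9365²) = 9.0403 (running 23.5658)
Perimeter = 23.5658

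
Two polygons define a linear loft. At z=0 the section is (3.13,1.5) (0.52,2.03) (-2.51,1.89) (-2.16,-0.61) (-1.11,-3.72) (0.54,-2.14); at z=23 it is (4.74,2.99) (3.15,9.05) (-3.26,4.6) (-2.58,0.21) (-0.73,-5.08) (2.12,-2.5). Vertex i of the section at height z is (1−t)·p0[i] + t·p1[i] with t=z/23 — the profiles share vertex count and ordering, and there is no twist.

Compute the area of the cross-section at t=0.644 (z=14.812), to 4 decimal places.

Area at t=0.644: 46.3050

Cross-section at t=0.644: each vertex is (1-t)·p0[i] + t·p1[i].
  v1: (1-0.644)·(3.13,1.5) + 0.644·(4.74,2.99) = (4.1668,2.4596)
  v2: (1-0.644)·(0.52,2.03) + 0.644·(3.15,9.05) = (2.2137,6.5509)
  v3: (1-0.644)·(-2.51,1.89) + 0.644·(-3.26,4.6) = (-2.9930,3.6352)
  v4: (1-0.644)·(-2.16,-0.61) + 0.644·(-2.58,0.21) = (-2.4305,-0.0819)
  v5: (1-0.644)·(-1.11,-3.72) + 0.644·(-0.73,-5.08) = (-0.8653,-4.5958)
  v6: (1-0.644)·(0.54,-2.14) + 0.644·(2.12,-2.5) = (1.5575,-2.3718)
Shoelace sum Σ(x_i·y_{i+1} − x_{i+1}·y_i):
  i=1: 4.1668·6.5509 − 2.2137·2.4596 = +21.8517 (running +21.8517)
  i=2: 2.2137·3.6352 − -2.9930·6.5509 = +27.6542 (running +49.5059)
  i=3: -2.9930·-0.0819 − -2.4305·3.6352 = +9.0806 (running +58.5864)
  i=4: -2.4305·-4.5958 − -0.8653·-0.0819 = +11.0992 (running +69.6857)
  i=5: -0.8653·-2.3718 − 1.5575·-4.5958 = +9.2104 (running +78.8961)
  i=6: 1.5575·2.4596 − 4.1668·-2.3718 = +13.7139 (running +92.6100)
Area = |Σ|/2 = |92.6100|/2 = 46.3050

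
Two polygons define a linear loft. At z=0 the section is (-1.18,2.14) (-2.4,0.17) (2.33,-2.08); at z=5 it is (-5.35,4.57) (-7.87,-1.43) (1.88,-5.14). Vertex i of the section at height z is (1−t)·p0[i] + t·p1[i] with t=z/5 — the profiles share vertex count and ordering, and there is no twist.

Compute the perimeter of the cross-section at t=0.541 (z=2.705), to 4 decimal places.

Perimeter at t=0.541: 21.6828

Cross-section at t=0.541: each vertex is (1-t)·p0[i] + t·p1[i].
  v1: (1-0.541)·(-1.18,2.14) + 0.541·(-5.35,4.57) = (-3.4360,3.4546)
  v2: (1-0.541)·(-2.4,0.17) + 0.541·(-7.87,-1.43) = (-5.3593,-0.6956)
  v3: (1-0.541)·(2.33,-2.08) + 0.541·(1.88,-5.14) = (2.0865,-3.7355)
Perimeter = Σ |v_{i+1} − v_i|:
  edge 1→2: √(-1.9233² + -4.1502²) = 4.5742 (running 4.5742)
  edge 2→3: √(7.4458² + -3.0399²) = 8.0424 (running 12.6167)
  edge 3→1: √(-5.5225² + 7.1901²) = 9.0662 (running 21.6828)
Perimeter = 21.6828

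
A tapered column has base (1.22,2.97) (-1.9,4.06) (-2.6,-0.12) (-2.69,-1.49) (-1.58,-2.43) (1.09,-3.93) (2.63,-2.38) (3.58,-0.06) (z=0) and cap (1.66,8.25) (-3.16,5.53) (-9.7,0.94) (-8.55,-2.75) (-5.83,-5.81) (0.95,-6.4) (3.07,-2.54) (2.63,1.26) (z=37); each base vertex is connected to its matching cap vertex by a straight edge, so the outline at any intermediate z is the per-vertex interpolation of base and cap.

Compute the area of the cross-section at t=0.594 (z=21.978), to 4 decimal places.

Area at t=0.594: 79.4988

Cross-section at t=0.594: each vertex is (1-t)·p0[i] + t·p1[i].
  v1: (1-0.594)·(1.22,2.97) + 0.594·(1.66,8.25) = (1.4814,6.1063)
  v2: (1-0.594)·(-1.9,4.06) + 0.594·(-3.16,5.53) = (-2.6484,4.9332)
  v3: (1-0.594)·(-2.6,-0.12) + 0.594·(-9.7,0.94) = (-6.8174,0.5096)
  v4: (1-0.594)·(-2.69,-1.49) + 0.594·(-8.55,-2.75) = (-6.1708,-2.2384)
  v5: (1-0.594)·(-1.58,-2.43) + 0.594·(-5.83,-5.81) = (-4.1045,-4.4377)
  v6: (1-0.594)·(1.09,-3.93) + 0.594·(0.95,-6.4) = (1.0068,-5.3972)
  v7: (1-0.594)·(2.63,-2.38) + 0.594·(3.07,-2.54) = (2.8914,-2.4750)
  v8: (1-0.594)·(3.58,-0.06) + 0.594·(2.63,1.26) = (3.0157,0.7241)
Shoelace sum Σ(x_i·y_{i+1} − x_{i+1}·y_i):
  i=1: 1.4814·4.9332 − -2.6484·6.1063 = +23.4800 (running +23.4800)
  i=2: -2.6484·0.5096 − -6.8174·4.9332 = +32.2817 (running +55.7617)
  i=3: -6.8174·-2.2384 − -6.1708·0.5096 = +18.4052 (running +74.1670)
  i=4: -6.1708·-4.4377 − -4.1045·-2.2384 = +18.1968 (running +92.3638)
  i=5: -4.1045·-5.3972 − 1.0068·-4.4377 = +26.6208 (running +118.9846)
  i=6: 1.0068·-2.4750 − 2.8914·-5.3972 = +13.1132 (running +132.0978)
  i=7: 2.8914·0.7241 − 3.0157·-2.4750 = +9.5576 (running +141.6554)
  i=8: 3.0157·6.1063 − 1.4814·0.7241 = +17.3422 (running +158.9976)
Area = |Σ|/2 = |158.9976|/2 = 79.4988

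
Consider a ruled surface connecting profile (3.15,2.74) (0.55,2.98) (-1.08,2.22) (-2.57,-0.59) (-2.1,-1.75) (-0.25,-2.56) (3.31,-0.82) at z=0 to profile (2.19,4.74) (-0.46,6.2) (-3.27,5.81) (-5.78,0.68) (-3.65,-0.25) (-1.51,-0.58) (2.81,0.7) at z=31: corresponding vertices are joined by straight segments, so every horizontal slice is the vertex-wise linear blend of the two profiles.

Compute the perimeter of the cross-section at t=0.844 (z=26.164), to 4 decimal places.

Perimeter at t=0.844: 23.5669

Cross-section at t=0.844: each vertex is (1-t)·p0[i] + t·p1[i].
  v1: (1-0.844)·(3.15,2.74) + 0.844·(2.19,4.74) = (2.3398,4.4280)
  v2: (1-0.844)·(0.55,2.98) + 0.844·(-0.46,6.2) = (-0.3024,5.6977)
  v3: (1-0.844)·(-1.08,2.22) + 0.844·(-3.27,5.81) = (-2.9284,5.2500)
  v4: (1-0.844)·(-2.57,-0.59) + 0.844·(-5.78,0.68) = (-5.2792,0.4819)
  v5: (1-0.844)·(-2.1,-1.75) + 0.844·(-3.65,-0.25) = (-3.4082,-0.4840)
  v6: (1-0.844)·(-0.25,-2.56) + 0.844·(-1.51,-0.58) = (-1.3134,-0.8889)
  v7: (1-0.844)·(3.31,-0.82) + 0.844·(2.81,0.7) = (2.8880,0.4629)
Perimeter = Σ |v_{i+1} − v_i|:
  edge 1→2: √(-2.6422² + 1.2697²) = 2.9314 (running 2.9314)
  edge 2→3: √(-2.6259² + -0.4477²) = 2.6638 (running 5.5952)
  edge 3→4: √(-2.3509² + -4.7681²) = 5.3161 (running 10.9114)
  edge 4→5: √(1.8710² + -0.9659²) = 2.1056 (running 13.0170)
  edge 5→6: √(2.0948² + -0.4049²) = 2.1335 (running 15.1505)
  edge 6→7: √(4.2014² + 1.3518²) = 4.4135 (running 19.5641)
  edge 7→1: √(-0.5482² + 3.9651²) = 4.0028 (running 23.5669)
Perimeter = 23.5669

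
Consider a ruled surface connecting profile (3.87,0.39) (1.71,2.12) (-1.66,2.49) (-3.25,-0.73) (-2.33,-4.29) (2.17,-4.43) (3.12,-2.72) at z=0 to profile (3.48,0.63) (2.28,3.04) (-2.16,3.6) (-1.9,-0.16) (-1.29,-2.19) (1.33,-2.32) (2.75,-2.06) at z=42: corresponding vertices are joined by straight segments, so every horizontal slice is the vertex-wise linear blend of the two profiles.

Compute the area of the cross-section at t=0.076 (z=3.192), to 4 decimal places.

Cross-section at t=0.076: each vertex is (1-t)·p0[i] + t·p1[i].
  v1: (1-0.076)·(3.87,0.39) + 0.076·(3.48,0.63) = (3.8404,0.4082)
  v2: (1-0.076)·(1.71,2.12) + 0.076·(2.28,3.04) = (1.7533,2.1899)
  v3: (1-0.076)·(-1.66,2.49) + 0.076·(-2.16,3.6) = (-1.6980,2.5744)
  v4: (1-0.076)·(-3.25,-0.73) + 0.076·(-1.9,-0.16) = (-3.1474,-0.6867)
  v5: (1-0.076)·(-2.33,-4.29) + 0.076·(-1.29,-2.19) = (-2.2510,-4.1304)
  v6: (1-0.076)·(2.17,-4.43) + 0.076·(1.33,-2.32) = (2.1062,-4.2696)
  v7: (1-0.076)·(3.12,-2.72) + 0.076·(2.75,-2.06) = (3.0919,-2.6698)
Shoelace sum Σ(x_i·y_{i+1} − x_{i+1}·y_i):
  i=1: 3.8404·2.1899 − 1.7533·0.4082 = +7.6943 (running +7.6943)
  i=2: 1.7533·2.5744 − -1.6980·2.1899 = +8.2322 (running +15.9265)
  i=3: -1.6980·-0.6867 − -3.1474·2.5744 = +9.2685 (running +25.1950)
  i=4: -3.1474·-4.1304 − -2.2510·-0.6867 = +11.4543 (running +36.6493)
  i=5: -2.2510·-4.2696 − 2.1062·-4.1304 = +18.3101 (running +54.9594)
  i=6: 2.1062·-2.6698 − 3.0919·-4.2696 = +7.5781 (running +62.5375)
  i=7: 3.0919·0.4082 − 3.8404·-2.6698 = +11.5154 (running +74.0529)
Area = |Σ|/2 = |74.0529|/2 = 37.0264

Area at t=0.076: 37.0264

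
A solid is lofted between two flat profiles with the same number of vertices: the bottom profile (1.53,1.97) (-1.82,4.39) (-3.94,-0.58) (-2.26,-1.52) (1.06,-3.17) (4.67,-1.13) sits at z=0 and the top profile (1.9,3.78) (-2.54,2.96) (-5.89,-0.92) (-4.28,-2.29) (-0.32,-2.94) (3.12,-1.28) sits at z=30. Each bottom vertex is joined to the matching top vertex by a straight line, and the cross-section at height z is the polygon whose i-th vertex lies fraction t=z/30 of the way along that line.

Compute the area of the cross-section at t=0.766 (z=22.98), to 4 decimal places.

Cross-section at t=0.766: each vertex is (1-t)·p0[i] + t·p1[i].
  v1: (1-0.766)·(1.53,1.97) + 0.766·(1.9,3.78) = (1.8134,3.3565)
  v2: (1-0.766)·(-1.82,4.39) + 0.766·(-2.54,2.96) = (-2.3715,3.2946)
  v3: (1-0.766)·(-3.94,-0.58) + 0.766·(-5.89,-0.92) = (-5.4337,-0.8404)
  v4: (1-0.766)·(-2.26,-1.52) + 0.766·(-4.28,-2.29) = (-3.8073,-2.1098)
  v5: (1-0.766)·(1.06,-3.17) + 0.766·(-0.32,-2.94) = (0.0029,-2.9938)
  v6: (1-0.766)·(4.67,-1.13) + 0.766·(3.12,-1.28) = (3.4827,-1.2449)
Shoelace sum Σ(x_i·y_{i+1} − x_{i+1}·y_i):
  i=1: 1.8134·3.2946 − -2.3715·3.3565 = +13.9344 (running +13.9344)
  i=2: -2.3715·-0.8404 − -5.4337·3.2946 = +19.8951 (running +33.8295)
  i=3: -5.4337·-2.1098 − -3.8073·-0.8404 = +8.2643 (running +42.0938)
  i=4: -3.8073·-2.9938 − 0.0029·-2.1098 = +11.4046 (running +53.4984)
  i=5: 0.0029·-1.2449 − 3.4827·-2.9938 = +10.4229 (running +63.9214)
  i=6: 3.4827·3.3565 − 1.8134·-1.2449 = +13.9471 (running +77.8684)
Area = |Σ|/2 = |77.8684|/2 = 38.9342

Area at t=0.766: 38.9342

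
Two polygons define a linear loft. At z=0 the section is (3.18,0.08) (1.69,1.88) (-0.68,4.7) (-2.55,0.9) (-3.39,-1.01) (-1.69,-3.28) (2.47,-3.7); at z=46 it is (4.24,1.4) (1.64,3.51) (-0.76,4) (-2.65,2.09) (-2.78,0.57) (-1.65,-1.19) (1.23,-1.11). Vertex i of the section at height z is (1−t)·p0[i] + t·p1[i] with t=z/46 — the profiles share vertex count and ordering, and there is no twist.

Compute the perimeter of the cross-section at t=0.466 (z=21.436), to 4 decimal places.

Cross-section at t=0.466: each vertex is (1-t)·p0[i] + t·p1[i].
  v1: (1-0.466)·(3.18,0.08) + 0.466·(4.24,1.4) = (3.6740,0.6951)
  v2: (1-0.466)·(1.69,1.88) + 0.466·(1.64,3.51) = (1.6667,2.6396)
  v3: (1-0.466)·(-0.68,4.7) + 0.466·(-0.76,4) = (-0.7173,4.3738)
  v4: (1-0.466)·(-2.55,0.9) + 0.466·(-2.65,2.09) = (-2.5966,1.4545)
  v5: (1-0.466)·(-3.39,-1.01) + 0.466·(-2.78,0.57) = (-3.1057,-0.2737)
  v6: (1-0.466)·(-1.69,-3.28) + 0.466·(-1.65,-1.19) = (-1.6714,-2.3061)
  v7: (1-0.466)·(2.47,-3.7) + 0.466·(1.23,-1.11) = (1.8922,-2.4931)
Perimeter = Σ |v_{i+1} − v_i|:
  edge 1→2: √(-2.0073² + 1.9445²) = 2.7946 (running 2.7946)
  edge 2→3: √(-2.3840² + 1.7342²) = 2.9480 (running 5.7427)
  edge 3→4: √(-1.8793² + -2.9193²) = 3.4719 (running 9.2145)
  edge 4→5: √(-0.5091² + -1.7283²) = 1.8017 (running 11.0162)
  edge 5→6: √(1.4344² + -2.0323²) = 2.4875 (running 13.5038)
  edge 6→7: √(3.5635² + -0.1870²) = 3.5684 (running 17.0722)
  edge 7→1: √(1.7818² + 3.1882²) = 3.6523 (running 20.7245)
Perimeter = 20.7245

Perimeter at t=0.466: 20.7245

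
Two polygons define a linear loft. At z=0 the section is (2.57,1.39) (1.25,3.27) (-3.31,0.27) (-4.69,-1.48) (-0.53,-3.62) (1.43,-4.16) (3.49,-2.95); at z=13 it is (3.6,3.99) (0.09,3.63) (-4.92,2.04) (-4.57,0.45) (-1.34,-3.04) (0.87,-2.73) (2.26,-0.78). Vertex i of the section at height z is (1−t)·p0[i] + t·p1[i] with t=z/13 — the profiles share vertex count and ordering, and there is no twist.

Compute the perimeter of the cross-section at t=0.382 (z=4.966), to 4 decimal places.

Perimeter at t=0.382: 23.1097

Cross-section at t=0.382: each vertex is (1-t)·p0[i] + t·p1[i].
  v1: (1-0.382)·(2.57,1.39) + 0.382·(3.6,3.99) = (2.9635,2.3832)
  v2: (1-0.382)·(1.25,3.27) + 0.382·(0.09,3.63) = (0.8069,3.4075)
  v3: (1-0.382)·(-3.31,0.27) + 0.382·(-4.92,2.04) = (-3.9250,0.9461)
  v4: (1-0.382)·(-4.69,-1.48) + 0.382·(-4.57,0.45) = (-4.6442,-0.7427)
  v5: (1-0.382)·(-0.53,-3.62) + 0.382·(-1.34,-3.04) = (-0.8394,-3.3984)
  v6: (1-0.382)·(1.43,-4.16) + 0.382·(0.87,-2.73) = (1.2161,-3.6137)
  v7: (1-0.382)·(3.49,-2.95) + 0.382·(2.26,-0.78) = (3.0201,-2.1211)
Perimeter = Σ |v_{i+1} − v_i|:
  edge 1→2: √(-2.1566² + 1.0243²) = 2.3875 (running 2.3875)
  edge 2→3: √(-4.7319² + -2.4614²) = 5.3338 (running 7.7213)
  edge 3→4: √(-0.7191² + -1.6889²) = 1.8356 (running 9.5569)
  edge 4→5: √(3.8047² + -2.6557²) = 4.6399 (running 14.1968)
  edge 5→6: √(2.0555² + -0.2153²) = 2.0667 (running 16.2635)
  edge 6→7: √(1.8041² + 1.4927²) = 2.3415 (running 18.6051)
  edge 7→1: √(-0.0567² + 4.5043²) = 4.5046 (running 23.1097)
Perimeter = 23.1097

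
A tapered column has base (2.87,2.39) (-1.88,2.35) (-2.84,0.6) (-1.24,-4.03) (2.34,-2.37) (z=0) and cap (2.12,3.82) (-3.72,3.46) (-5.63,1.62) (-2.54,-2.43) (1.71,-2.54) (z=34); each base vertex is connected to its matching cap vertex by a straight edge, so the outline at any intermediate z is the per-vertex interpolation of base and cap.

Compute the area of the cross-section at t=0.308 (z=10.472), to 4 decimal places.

Cross-section at t=0.308: each vertex is (1-t)·p0[i] + t·p1[i].
  v1: (1-0.308)·(2.87,2.39) + 0.308·(2.12,3.82) = (2.6390,2.8304)
  v2: (1-0.308)·(-1.88,2.35) + 0.308·(-3.72,3.46) = (-2.4467,2.6919)
  v3: (1-0.308)·(-2.84,0.6) + 0.308·(-5.63,1.62) = (-3.6993,0.9142)
  v4: (1-0.308)·(-1.24,-4.03) + 0.308·(-2.54,-2.43) = (-1.6404,-3.5372)
  v5: (1-0.308)·(2.34,-2.37) + 0.308·(1.71,-2.54) = (2.1460,-2.4224)
Shoelace sum Σ(x_i·y_{i+1} − x_{i+1}·y_i):
  i=1: 2.6390·2.6919 − -2.4467·2.8304 = +14.0292 (running +14.0292)
  i=2: -2.4467·0.9142 − -3.6993·2.6919 = +7.7214 (running +21.7506)
  i=3: -3.6993·-3.5372 − -1.6404·0.9142 = +14.5848 (running +36.3354)
  i=4: -1.6404·-2.4224 − 2.1460·-3.5372 = +11.5643 (running +47.8997)
  i=5: 2.1460·2.8304 − 2.6390·-2.4224 = +12.4666 (running +60.3664)
Area = |Σ|/2 = |60.3664|/2 = 30.1832

Area at t=0.308: 30.1832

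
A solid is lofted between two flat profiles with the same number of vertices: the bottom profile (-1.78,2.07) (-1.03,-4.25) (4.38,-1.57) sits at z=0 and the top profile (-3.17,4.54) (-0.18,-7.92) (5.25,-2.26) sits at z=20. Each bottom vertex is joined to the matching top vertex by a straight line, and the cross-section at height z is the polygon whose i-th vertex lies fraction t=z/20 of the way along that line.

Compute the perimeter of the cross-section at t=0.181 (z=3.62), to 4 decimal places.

Cross-section at t=0.181: each vertex is (1-t)·p0[i] + t·p1[i].
  v1: (1-0.181)·(-1.78,2.07) + 0.181·(-3.17,4.54) = (-2.0316,2.5171)
  v2: (1-0.181)·(-1.03,-4.25) + 0.181·(-0.18,-7.92) = (-0.8761,-4.9143)
  v3: (1-0.181)·(4.38,-1.57) + 0.181·(5.25,-2.26) = (4.5375,-1.6949)
Perimeter = Σ |v_{i+1} − v_i|:
  edge 1→2: √(1.1554² + -7.4313²) = 7.5206 (running 7.5206)
  edge 2→3: √(5.4136² + 3.2194²) = 6.2985 (running 13.8192)
  edge 3→1: √(-6.5691² + 4.2120²) = 7.8034 (running 21.6226)
Perimeter = 21.6226

Perimeter at t=0.181: 21.6226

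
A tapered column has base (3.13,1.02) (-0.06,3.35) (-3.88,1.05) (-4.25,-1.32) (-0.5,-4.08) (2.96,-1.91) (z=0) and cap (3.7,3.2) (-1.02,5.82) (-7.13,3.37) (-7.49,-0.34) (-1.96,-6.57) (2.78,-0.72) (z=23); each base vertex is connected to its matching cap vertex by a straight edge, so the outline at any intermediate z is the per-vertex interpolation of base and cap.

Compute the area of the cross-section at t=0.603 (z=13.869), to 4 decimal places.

Area at t=0.603: 63.2143

Cross-section at t=0.603: each vertex is (1-t)·p0[i] + t·p1[i].
  v1: (1-0.603)·(3.13,1.02) + 0.603·(3.7,3.2) = (3.4737,2.3345)
  v2: (1-0.603)·(-0.06,3.35) + 0.603·(-1.02,5.82) = (-0.6389,4.8394)
  v3: (1-0.603)·(-3.88,1.05) + 0.603·(-7.13,3.37) = (-5.8397,2.4490)
  v4: (1-0.603)·(-4.25,-1.32) + 0.603·(-7.49,-0.34) = (-6.2037,-0.7291)
  v5: (1-0.603)·(-0.5,-4.08) + 0.603·(-1.96,-6.57) = (-1.3804,-5.5815)
  v6: (1-0.603)·(2.96,-1.91) + 0.603·(2.78,-0.72) = (2.8515,-1.1924)
Shoelace sum Σ(x_i·y_{i+1} − x_{i+1}·y_i):
  i=1: 3.4737·4.8394 − -0.6389·2.3345 = +18.3022 (running +18.3022)
  i=2: -0.6389·2.4490 − -5.8397·4.8394 = +26.6964 (running +44.9986)
  i=3: -5.8397·-0.7291 − -6.2037·2.4490 = +19.4502 (running +64.4487)
  i=4: -6.2037·-5.5815 − -1.3804·-0.7291 = +33.6195 (running +98.0682)
  i=5: -1.3804·-1.1924 − 2.8515·-5.5815 = +17.5613 (running +115.6296)
  i=6: 2.8515·2.3345 − 3.4737·-1.1924 = +10.7990 (running +126.4286)
Area = |Σ|/2 = |126.4286|/2 = 63.2143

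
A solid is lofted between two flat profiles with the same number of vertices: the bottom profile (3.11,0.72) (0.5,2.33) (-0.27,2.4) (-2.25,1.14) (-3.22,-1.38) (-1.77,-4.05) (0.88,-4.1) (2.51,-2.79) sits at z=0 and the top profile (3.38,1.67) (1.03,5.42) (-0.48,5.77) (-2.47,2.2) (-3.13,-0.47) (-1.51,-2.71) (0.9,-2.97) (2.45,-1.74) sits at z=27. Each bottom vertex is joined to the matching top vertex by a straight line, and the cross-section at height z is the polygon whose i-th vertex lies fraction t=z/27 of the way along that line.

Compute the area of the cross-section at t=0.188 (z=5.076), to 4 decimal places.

Area at t=0.188: 31.4866

Cross-section at t=0.188: each vertex is (1-t)·p0[i] + t·p1[i].
  v1: (1-0.188)·(3.11,0.72) + 0.188·(3.38,1.67) = (3.1608,0.8986)
  v2: (1-0.188)·(0.5,2.33) + 0.188·(1.03,5.42) = (0.5996,2.9109)
  v3: (1-0.188)·(-0.27,2.4) + 0.188·(-0.48,5.77) = (-0.3095,3.0336)
  v4: (1-0.188)·(-2.25,1.14) + 0.188·(-2.47,2.2) = (-2.2914,1.3393)
  v5: (1-0.188)·(-3.22,-1.38) + 0.188·(-3.13,-0.47) = (-3.2031,-1.2089)
  v6: (1-0.188)·(-1.77,-4.05) + 0.188·(-1.51,-2.71) = (-1.7211,-3.7981)
  v7: (1-0.188)·(0.88,-4.1) + 0.188·(0.9,-2.97) = (0.8838,-3.8876)
  v8: (1-0.188)·(2.51,-2.79) + 0.188·(2.45,-1.74) = (2.4987,-2.5926)
Shoelace sum Σ(x_i·y_{i+1} − x_{i+1}·y_i):
  i=1: 3.1608·2.9109 − 0.5996·0.8986 = +8.6619 (running +8.6619)
  i=2: 0.5996·3.0336 − -0.3095·2.9109 = +2.7199 (running +11.3818)
  i=3: -0.3095·1.3393 − -2.2914·3.0336 = +6.5365 (running +17.9183)
  i=4: -2.2914·-1.2089 − -3.2031·1.3393 = +7.0599 (running +24.9782)
  i=5: -3.2031·-3.7981 − -1.7211·-1.2089 = +10.0849 (running +35.0630)
  i=6: -1.7211·-3.8876 − 0.8838·-3.7981 = +10.0475 (running +45.1106)
  i=7: 0.8838·-2.5926 − 2.4987·-3.8876 = +7.4227 (running +52.5333)
  i=8: 2.4987·0.8986 − 3.1608·-2.5926 = +10.4399 (running +62.9732)
Area = |Σ|/2 = |62.9732|/2 = 31.4866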